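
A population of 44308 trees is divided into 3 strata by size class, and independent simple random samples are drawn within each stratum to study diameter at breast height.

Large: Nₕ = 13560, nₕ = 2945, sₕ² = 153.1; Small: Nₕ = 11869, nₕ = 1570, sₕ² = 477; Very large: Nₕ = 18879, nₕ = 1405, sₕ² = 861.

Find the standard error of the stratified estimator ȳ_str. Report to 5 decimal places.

Var(ȳ_str) = Σₕ Wₕ²(1 − fₕ)sₕ²/nₕ with Wₕ = Nₕ/N, N = 44308.
Large: Wₕ = 0.30603954; term = 0.30603954²·(1 − 0.21718289)·153.1/2945 = 0.0038115822.
Small: Wₕ = 0.26787488; term = 0.26787488²·(1 − 0.13227736)·477/1570 = 0.018917495.
Very large: Wₕ = 0.42608558; term = 0.42608558²·(1 − 0.07442131)·861/1405 = 0.10297549.
Sum = 0.12570457.
SE = √(0.12570457) = 0.35455.

0.35455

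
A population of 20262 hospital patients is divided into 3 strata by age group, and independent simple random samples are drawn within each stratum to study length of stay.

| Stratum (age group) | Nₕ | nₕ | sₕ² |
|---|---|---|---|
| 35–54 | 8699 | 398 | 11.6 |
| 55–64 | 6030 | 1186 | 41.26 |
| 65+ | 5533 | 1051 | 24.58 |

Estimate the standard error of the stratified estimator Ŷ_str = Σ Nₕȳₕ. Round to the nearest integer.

Var(Ŷ_str) = Σₕ Nₕ²(1 − fₕ)sₕ²/nₕ.
35–54: 8699²·(1 − 398/8699)·11.6/398 = 2.1046247 × 10^6.
55–64: 6030²·(1 − 1186/6030)·41.26/1186 = 1.0161691 × 10^6.
65+: 5533²·(1 − 1051/5533)·24.58/1051 = 579978.22.
Sum = 3.700772 × 10^6.
SE = √(3.700772 × 10^6) = 1924.

1924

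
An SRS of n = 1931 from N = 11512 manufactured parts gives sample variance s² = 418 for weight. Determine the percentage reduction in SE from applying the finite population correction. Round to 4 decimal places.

8.7716

f = n/N = 1931/11512 = 0.16773801.
SE_no-fpc = √(s²/n) = 0.46526138; SE_fpc = √((1−f)s²/n) = 0.42445048.
Ratio = √(1−f) = 0.91228394. Reduction = 100·(1 − 0.91228394) = 8.7716%.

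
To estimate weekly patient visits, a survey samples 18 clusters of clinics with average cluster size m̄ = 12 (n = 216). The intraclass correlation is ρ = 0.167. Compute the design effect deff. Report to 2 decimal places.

2.84

deff = 1 + (12 − 1)·0.167 = 1 + 1.837 = 2.837.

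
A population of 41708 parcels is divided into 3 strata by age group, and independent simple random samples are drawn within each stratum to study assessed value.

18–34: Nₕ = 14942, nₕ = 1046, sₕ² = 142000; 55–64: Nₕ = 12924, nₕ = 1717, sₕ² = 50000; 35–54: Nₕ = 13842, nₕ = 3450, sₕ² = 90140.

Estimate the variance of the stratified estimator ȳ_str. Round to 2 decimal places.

20.79

Var(ȳ_str) = Σₕ Wₕ²(1 − fₕ)sₕ²/nₕ with Wₕ = Nₕ/N, N = 41708.
18–34: Wₕ = 0.35825261; term = 0.35825261²·(1 − 0.07000402)·142000/1046 = 16.203785.
55–64: Wₕ = 0.30986861; term = 0.30986861²·(1 − 0.13285361)·50000/1717 = 2.4246402.
35–54: Wₕ = 0.33187878; term = 0.33187878²·(1 − 0.24924144)·90140/3450 = 2.1605171.
Sum = 20.788942.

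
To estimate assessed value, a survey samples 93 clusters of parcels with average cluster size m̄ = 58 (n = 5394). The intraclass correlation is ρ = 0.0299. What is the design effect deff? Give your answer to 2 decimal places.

2.70

deff = 1 + (58 − 1)·0.0299 = 1 + 1.7043 = 2.7043.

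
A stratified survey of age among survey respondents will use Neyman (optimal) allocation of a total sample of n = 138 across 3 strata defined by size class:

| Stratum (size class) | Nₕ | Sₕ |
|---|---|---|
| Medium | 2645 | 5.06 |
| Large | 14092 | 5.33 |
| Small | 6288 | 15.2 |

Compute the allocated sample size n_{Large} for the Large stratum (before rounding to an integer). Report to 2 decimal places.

Neyman allocation: nₕ = n·NₕSₕ / Σⱼ NⱼSⱼ.
Σ NⱼSⱼ = 2645·5.06 + 14092·5.33 + 6288·15.2 = 184071.66.
n_{Large} = 138·14092·5.33 / 184071.66 = 56.31.

56.31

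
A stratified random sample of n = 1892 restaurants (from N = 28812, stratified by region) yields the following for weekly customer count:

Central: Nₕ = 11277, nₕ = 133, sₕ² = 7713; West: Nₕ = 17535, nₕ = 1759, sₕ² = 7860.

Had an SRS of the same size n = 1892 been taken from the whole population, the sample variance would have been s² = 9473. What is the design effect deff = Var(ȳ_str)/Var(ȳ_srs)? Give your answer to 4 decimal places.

2.1950

Var(ȳ_str) = Σ Wₕ²(1−fₕ)sₕ²/nₕ with Wₕ = Nₕ/28812:
  Central: (11277/28812)²·(1−133/11277)·7713/133 = 8.7792934
  West: (17535/28812)²·(1−1759/17535)·7860/1759 = 1.4890613
  → Var(ȳ_str) = 10.268355.
Var(ȳ_srs) = (1 − 1892/28812)·9473/1892 = 4.6780844.
deff = 10.268355 / 4.6780844 = 2.1950.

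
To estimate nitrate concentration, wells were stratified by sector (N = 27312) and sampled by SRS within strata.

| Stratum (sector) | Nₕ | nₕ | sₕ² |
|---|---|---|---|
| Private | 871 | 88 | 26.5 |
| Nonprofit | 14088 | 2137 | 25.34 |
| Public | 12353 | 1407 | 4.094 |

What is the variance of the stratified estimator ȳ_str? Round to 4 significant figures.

Var(ȳ_str) = Σₕ Wₕ²(1 − fₕ)sₕ²/nₕ with Wₕ = Nₕ/N, N = 27312.
Private: Wₕ = 0.03189074; term = 0.03189074²·(1 − 0.10103330)·26.5/88 = 2.7531895 × 10^-4.
Nonprofit: Wₕ = 0.51581722; term = 0.51581722²·(1 − 0.15168938)·25.34/2137 = 0.0026763855.
Public: Wₕ = 0.45229203; term = 0.45229203²·(1 − 0.11389946)·4.094/1407 = 5.2744189 × 10^-4.
Sum = 0.0034791463.

0.003479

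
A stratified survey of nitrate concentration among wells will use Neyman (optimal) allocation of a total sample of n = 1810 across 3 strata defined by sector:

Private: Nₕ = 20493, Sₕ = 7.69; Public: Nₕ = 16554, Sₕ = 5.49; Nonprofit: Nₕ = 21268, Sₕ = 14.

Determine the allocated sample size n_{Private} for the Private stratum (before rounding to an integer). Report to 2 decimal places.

Neyman allocation: nₕ = n·NₕSₕ / Σⱼ NⱼSⱼ.
Σ NⱼSⱼ = 20493·7.69 + 16554·5.49 + 21268·14 = 546224.63.
n_{Private} = 1810·20493·7.69 / 546224.63 = 522.20.

522.20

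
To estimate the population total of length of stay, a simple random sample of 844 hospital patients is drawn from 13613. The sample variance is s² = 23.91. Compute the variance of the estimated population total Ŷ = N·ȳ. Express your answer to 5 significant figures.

4.9243 × 10^6

Var(Ŷ) = N²·Var(ȳ) = N²·(1 − n/N)·s²/n.
f = 844/13613 = 0.06199956; Var(ȳ) = 0.93800044·23.91/844 = 0.026572975.
Var(Ŷ) = 13613² · 0.026572975 = 4.9243382 × 10^6.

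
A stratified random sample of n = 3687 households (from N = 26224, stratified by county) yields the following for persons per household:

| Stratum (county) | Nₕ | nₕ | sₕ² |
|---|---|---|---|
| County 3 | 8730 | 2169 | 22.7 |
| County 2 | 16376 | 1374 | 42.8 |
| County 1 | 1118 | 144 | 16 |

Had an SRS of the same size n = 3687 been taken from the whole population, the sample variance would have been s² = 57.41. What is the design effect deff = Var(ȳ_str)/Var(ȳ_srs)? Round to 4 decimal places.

Var(ȳ_str) = Σ Wₕ²(1−fₕ)sₕ²/nₕ with Wₕ = Nₕ/26224:
  County 3: (8730/26224)²·(1−2169/8730)·22.7/2169 = 8.7167123 × 10^-4
  County 2: (16376/26224)²·(1−1374/16376)·42.8/1374 = 0.011127975
  County 1: (1118/26224)²·(1−144/1118)·16/144 = 1.7593829 × 10^-4
  → Var(ȳ_str) = 0.012175585.
Var(ȳ_srs) = (1 − 3687/26224)·57.41/3687 = 0.013381709.
deff = 0.012175585 / 0.013381709 = 0.9099.

0.9099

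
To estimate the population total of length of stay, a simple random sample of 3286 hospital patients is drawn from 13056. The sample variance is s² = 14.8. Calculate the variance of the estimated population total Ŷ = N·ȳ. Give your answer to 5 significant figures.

574510

Var(Ŷ) = N²·Var(ȳ) = N²·(1 − n/N)·s²/n.
f = 3286/13056 = 0.25168505; Var(ȳ) = 0.74831495·14.8/3286 = 0.0033703777.
Var(Ŷ) = 13056² · 0.0033703777 = 574511.67.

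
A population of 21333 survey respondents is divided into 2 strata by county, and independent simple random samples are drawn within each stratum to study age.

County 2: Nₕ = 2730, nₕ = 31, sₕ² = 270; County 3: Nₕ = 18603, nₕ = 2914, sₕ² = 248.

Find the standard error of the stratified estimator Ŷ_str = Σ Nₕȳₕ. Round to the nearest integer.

9435

Var(Ŷ_str) = Σₕ Nₕ²(1 − fₕ)sₕ²/nₕ.
County 2: 2730²·(1 − 31/2730)·270/31 = 6.4175255 × 10^7.
County 3: 18603²·(1 − 2914/18603)·248/2914 = 2.4839359 × 10^7.
Sum = 8.9014614 × 10^7.
SE = √(8.9014614 × 10^7) = 9435.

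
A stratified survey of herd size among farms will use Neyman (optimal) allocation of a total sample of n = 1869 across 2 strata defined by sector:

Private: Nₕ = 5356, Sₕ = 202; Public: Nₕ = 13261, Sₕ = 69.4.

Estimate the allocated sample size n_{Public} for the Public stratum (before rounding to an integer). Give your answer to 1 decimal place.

859.1

Neyman allocation: nₕ = n·NₕSₕ / Σⱼ NⱼSⱼ.
Σ NⱼSⱼ = 5356·202 + 13261·69.4 = 2.0022254 × 10^6.
n_{Public} = 1869·13261·69.4 / (2.0022254 × 10^6) = 859.1.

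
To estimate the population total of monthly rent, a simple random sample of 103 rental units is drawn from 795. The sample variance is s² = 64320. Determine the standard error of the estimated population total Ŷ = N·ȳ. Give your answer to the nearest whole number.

18535

Var(Ŷ) = N²·Var(ȳ) = N²·(1 − n/N)·s²/n.
f = 103/795 = 0.12955975; Var(ȳ) = 0.87044025·64320/103 = 543.56036.
Var(Ŷ) = 795² · 543.56036 = 3.4354374 × 10^8.
SE(Ŷ) = √(3.4354374 × 10^8) = 18535.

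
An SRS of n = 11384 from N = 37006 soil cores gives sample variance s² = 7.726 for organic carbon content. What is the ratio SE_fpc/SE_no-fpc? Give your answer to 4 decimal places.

0.8321

f = n/N = 11384/37006 = 0.30762579.
SE_no-fpc = √(s²/n) = 0.02605133; SE_fpc = √((1−f)s²/n) = 0.021677058.
Ratio = √(1−f) = 0.83209027.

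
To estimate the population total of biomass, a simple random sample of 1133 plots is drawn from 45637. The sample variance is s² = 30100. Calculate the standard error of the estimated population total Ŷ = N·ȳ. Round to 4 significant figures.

Var(Ŷ) = N²·Var(ȳ) = N²·(1 − n/N)·s²/n.
f = 1133/45637 = 0.02482635; Var(ȳ) = 0.97517365·30100/1133 = 25.907085.
Var(Ŷ) = 45637² · 25.907085 = 5.3957613 × 10^10.
SE(Ŷ) = √(5.3957613 × 10^10) = 232300.

232300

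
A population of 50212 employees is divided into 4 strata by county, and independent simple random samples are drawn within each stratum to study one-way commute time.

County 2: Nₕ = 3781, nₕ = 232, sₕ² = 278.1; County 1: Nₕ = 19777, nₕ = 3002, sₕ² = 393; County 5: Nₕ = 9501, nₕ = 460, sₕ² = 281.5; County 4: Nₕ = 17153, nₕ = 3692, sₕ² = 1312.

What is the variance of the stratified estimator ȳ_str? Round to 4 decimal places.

Var(ȳ_str) = Σₕ Wₕ²(1 − fₕ)sₕ²/nₕ with Wₕ = Nₕ/N, N = 50212.
County 2: Wₕ = 0.07530072; term = 0.07530072²·(1 − 0.06135943)·278.1/232 = 0.0063798525.
County 1: Wₕ = 0.39386999; term = 0.39386999²·(1 − 0.15179249)·393/3002 = 0.017226211.
County 5: Wₕ = 0.18921772; term = 0.18921772²·(1 − 0.04841596)·281.5/460 = 0.020849292.
County 4: Wₕ = 0.34161157; term = 0.34161157²·(1 − 0.21523932)·1312/3692 = 0.032544268.
Sum = 0.076999624.

0.0770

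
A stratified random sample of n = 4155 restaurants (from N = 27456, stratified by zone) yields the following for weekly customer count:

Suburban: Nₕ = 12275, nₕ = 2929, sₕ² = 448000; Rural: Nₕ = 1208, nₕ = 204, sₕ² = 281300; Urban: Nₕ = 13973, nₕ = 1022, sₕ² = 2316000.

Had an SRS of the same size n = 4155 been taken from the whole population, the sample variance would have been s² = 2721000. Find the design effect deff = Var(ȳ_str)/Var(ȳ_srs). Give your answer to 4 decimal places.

Var(ȳ_str) = Σ Wₕ²(1−fₕ)sₕ²/nₕ with Wₕ = Nₕ/27456:
  Suburban: (12275/27456)²·(1−2929/12275)·448000/2929 = 23.277235
  Rural: (1208/27456)²·(1−204/1208)·281300/204 = 2.2185319
  Urban: (13973/27456)²·(1−1022/13973)·2316000/1022 = 544.00901
  → Var(ȳ_str) = 569.50478.
Var(ȳ_srs) = (1 − 4155/27456)·2721000/4155 = 555.76963.
deff = 569.50478 / 555.76963 = 1.0247.

1.0247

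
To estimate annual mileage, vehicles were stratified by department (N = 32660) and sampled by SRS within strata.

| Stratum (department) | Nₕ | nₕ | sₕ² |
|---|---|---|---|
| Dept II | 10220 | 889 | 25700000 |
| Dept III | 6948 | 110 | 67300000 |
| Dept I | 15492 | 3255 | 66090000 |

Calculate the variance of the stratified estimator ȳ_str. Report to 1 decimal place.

Var(ȳ_str) = Σₕ Wₕ²(1 − fₕ)sₕ²/nₕ with Wₕ = Nₕ/N, N = 32660.
Dept II: Wₕ = 0.31292100; term = 0.31292100²·(1 − 0.08698630)·25700000/889 = 2584.5092.
Dept III: Wₕ = 0.21273729; term = 0.21273729²·(1 − 0.01583189)·67300000/110 = 27250.779.
Dept I: Wₕ = 0.47434170; term = 0.47434170²·(1 − 0.21010844)·66090000/3255 = 3608.5676.
Sum = 33443.856.

33443.9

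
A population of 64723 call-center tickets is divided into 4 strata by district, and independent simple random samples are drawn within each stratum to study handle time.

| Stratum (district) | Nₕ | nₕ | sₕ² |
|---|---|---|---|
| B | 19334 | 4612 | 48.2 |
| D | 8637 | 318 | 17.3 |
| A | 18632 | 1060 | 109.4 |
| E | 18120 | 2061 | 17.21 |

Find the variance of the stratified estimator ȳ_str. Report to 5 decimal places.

Var(ȳ_str) = Σₕ Wₕ²(1 − fₕ)sₕ²/nₕ with Wₕ = Nₕ/N, N = 64723.
B: Wₕ = 0.29871916; term = 0.29871916²·(1 − 0.23854350)·48.2/4612 = 7.1011549 × 10^-4.
D: Wₕ = 0.13344561; term = 0.13344561²·(1 − 0.03681834)·17.3/318 = 9.3311624 × 10^-4.
A: Wₕ = 0.28787294; term = 0.28787294²·(1 − 0.05689137)·109.4/1060 = 0.0080663089.
E: Wₕ = 0.27996230; term = 0.27996230²·(1 − 0.11374172)·17.21/2061 = 5.8004581 × 10^-4.
Sum = 0.010289586.

0.01029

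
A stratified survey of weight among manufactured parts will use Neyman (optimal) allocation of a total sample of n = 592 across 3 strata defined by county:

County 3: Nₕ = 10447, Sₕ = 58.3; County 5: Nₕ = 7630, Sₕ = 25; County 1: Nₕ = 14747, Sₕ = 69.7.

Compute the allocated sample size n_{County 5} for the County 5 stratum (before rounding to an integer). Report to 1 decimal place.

61.8

Neyman allocation: nₕ = n·NₕSₕ / Σⱼ NⱼSⱼ.
Σ NⱼSⱼ = 10447·58.3 + 7630·25 + 14747·69.7 = 1.827676 × 10^6.
n_{County 5} = 592·7630·25 / (1.827676 × 10^6) = 61.8.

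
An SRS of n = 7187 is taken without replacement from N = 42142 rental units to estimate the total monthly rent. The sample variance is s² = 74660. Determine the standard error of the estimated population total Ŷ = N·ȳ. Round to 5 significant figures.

123700

Var(Ŷ) = N²·Var(ȳ) = N²·(1 − n/N)·s²/n.
f = 7187/42142 = 0.17054245; Var(ȳ) = 0.82945755·74660/7187 = 8.6165717.
Var(Ŷ) = 42142² · 8.6165717 = 1.5302585 × 10^10.
SE(Ŷ) = √(1.5302585 × 10^10) = 123700.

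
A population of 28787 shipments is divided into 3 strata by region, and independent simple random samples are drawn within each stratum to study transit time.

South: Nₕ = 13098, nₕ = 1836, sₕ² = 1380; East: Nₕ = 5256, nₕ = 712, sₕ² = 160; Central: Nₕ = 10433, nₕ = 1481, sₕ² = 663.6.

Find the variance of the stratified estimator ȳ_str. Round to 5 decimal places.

0.19077

Var(ȳ_str) = Σₕ Wₕ²(1 − fₕ)sₕ²/nₕ with Wₕ = Nₕ/N, N = 28787.
South: Wₕ = 0.45499705; term = 0.45499705²·(1 − 0.14017407)·1380/1836 = 0.13379322.
East: Wₕ = 0.18258242; term = 0.18258242²·(1 − 0.13546423)·160/712 = 0.0064765072.
Central: Wₕ = 0.36242054; term = 0.36242054²·(1 − 0.14195342)·663.6/1481 = 0.050499582.
Sum = 0.19076931.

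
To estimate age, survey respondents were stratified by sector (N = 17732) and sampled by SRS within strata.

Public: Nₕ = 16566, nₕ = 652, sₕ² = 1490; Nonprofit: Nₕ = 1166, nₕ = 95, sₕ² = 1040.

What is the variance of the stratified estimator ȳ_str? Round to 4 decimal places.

1.9596

Var(ȳ_str) = Σₕ Wₕ²(1 − fₕ)sₕ²/nₕ with Wₕ = Nₕ/N, N = 17732.
Public: Wₕ = 0.93424318; term = 0.93424318²·(1 − 0.03935772)·1490/652 = 1.9161091.
Nonprofit: Wₕ = 0.06575682; term = 0.06575682²·(1 − 0.08147513)·1040/95 = 0.043479277.
Sum = 1.9595884.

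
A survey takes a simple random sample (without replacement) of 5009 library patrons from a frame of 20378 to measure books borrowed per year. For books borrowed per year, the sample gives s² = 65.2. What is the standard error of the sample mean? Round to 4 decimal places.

0.0991

Under SRS without replacement, Var(ȳ) = (1 − f)·s²/n with f = n/N = 5009/20378 = 0.24580430.
Var(ȳ) = (1 − 0.24580430)·65.2/5009 = 0.75419570·0.01301657 = 0.0098170413.
SE(ȳ) = √(0.0098170413) = 0.0991.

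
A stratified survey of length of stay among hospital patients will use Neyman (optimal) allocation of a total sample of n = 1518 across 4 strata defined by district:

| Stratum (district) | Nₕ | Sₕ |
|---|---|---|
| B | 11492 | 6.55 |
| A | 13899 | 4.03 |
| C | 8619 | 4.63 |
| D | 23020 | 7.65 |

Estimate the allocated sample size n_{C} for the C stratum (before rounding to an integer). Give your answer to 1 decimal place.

Neyman allocation: nₕ = n·NₕSₕ / Σⱼ NⱼSⱼ.
Σ NⱼSⱼ = 11492·6.55 + 13899·4.03 + 8619·4.63 + 23020·7.65 = 347294.54.
n_{C} = 1518·8619·4.63 / 347294.54 = 174.4.

174.4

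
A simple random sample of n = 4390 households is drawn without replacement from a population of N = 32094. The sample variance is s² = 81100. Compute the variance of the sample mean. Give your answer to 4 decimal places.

Under SRS without replacement, Var(ȳ) = (1 − f)·s²/n with f = n/N = 4390/32094 = 0.13678569.
Var(ȳ) = (1 − 0.13678569)·81100/4390 = 0.86321431·18.473804 = 15.946852.

15.9469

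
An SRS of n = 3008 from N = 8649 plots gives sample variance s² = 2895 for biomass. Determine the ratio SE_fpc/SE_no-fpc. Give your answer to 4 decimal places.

0.8076

f = n/N = 3008/8649 = 0.34778587.
SE_no-fpc = √(s²/n) = 0.98103696; SE_fpc = √((1−f)s²/n) = 0.79228324.
Ratio = √(1−f) = 0.80759775.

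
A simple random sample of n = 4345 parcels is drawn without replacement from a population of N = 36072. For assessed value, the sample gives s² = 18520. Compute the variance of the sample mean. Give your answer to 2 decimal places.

Under SRS without replacement, Var(ȳ) = (1 − f)·s²/n with f = n/N = 4345/36072 = 0.12045354.
Var(ȳ) = (1 − 0.12045354)·18520/4345 = 0.87954646·4.2623705 = 3.7489529.

3.75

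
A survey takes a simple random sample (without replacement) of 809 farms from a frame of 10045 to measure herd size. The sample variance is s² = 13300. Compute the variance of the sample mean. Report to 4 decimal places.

15.1160

Under SRS without replacement, Var(ȳ) = (1 − f)·s²/n with f = n/N = 809/10045 = 0.08053758.
Var(ȳ) = (1 − 0.08053758)·13300/809 = 0.91946242·16.440049 = 15.116008.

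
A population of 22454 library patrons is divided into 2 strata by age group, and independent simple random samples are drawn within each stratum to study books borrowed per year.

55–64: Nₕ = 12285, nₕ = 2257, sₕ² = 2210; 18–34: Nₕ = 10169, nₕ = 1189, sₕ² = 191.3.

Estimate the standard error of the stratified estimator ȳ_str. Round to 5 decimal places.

Var(ȳ_str) = Σₕ Wₕ²(1 − fₕ)sₕ²/nₕ with Wₕ = Nₕ/N, N = 22454.
55–64: Wₕ = 0.54711855; term = 0.54711855²·(1 − 0.18371998)·2210/2257 = 0.23925596.
18–34: Wₕ = 0.45288145; term = 0.45288145²·(1 − 0.11692398)·191.3/1189 = 0.029140719.
Sum = 0.26839668.
SE = √(0.26839668) = 0.51807.

0.51807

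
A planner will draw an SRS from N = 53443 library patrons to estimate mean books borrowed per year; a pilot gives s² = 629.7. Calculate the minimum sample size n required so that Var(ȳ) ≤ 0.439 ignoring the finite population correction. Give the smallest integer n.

Without fpc, n₀ = s²/D = 629.7/0.439 = 1434.3964.
Rounding up, n = 1435.

1435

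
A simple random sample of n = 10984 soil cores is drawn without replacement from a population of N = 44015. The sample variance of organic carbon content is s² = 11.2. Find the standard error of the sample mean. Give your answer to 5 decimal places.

Under SRS without replacement, Var(ȳ) = (1 − f)·s²/n with f = n/N = 10984/44015 = 0.24955129.
Var(ȳ) = (1 − 0.24955129)·11.2/10984 = 0.75044871·0.001019665 = 7.6520626 × 10^-4.
SE(ȳ) = √(7.6520626 × 10^-4) = 0.02766.

0.02766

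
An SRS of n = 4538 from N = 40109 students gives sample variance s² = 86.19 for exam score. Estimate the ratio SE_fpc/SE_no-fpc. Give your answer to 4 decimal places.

f = n/N = 4538/40109 = 0.11314169.
SE_no-fpc = √(s²/n) = 0.13781491; SE_fpc = √((1−f)s²/n) = 0.12978465.
Ratio = √(1−f) = 0.94173155.

0.9417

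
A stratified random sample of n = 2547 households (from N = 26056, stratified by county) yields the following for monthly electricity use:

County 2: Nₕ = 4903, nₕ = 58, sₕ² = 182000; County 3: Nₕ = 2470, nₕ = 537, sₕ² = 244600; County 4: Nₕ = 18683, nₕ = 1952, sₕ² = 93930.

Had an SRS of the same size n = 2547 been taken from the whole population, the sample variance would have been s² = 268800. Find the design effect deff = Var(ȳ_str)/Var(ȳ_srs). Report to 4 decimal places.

Var(ȳ_str) = Σ Wₕ²(1−fₕ)sₕ²/nₕ with Wₕ = Nₕ/26056:
  County 2: (4903/26056)²·(1−58/4903)·182000/58 = 109.79526
  County 3: (2470/26056)²·(1−537/2470)·244600/537 = 3.2032843
  County 4: (18683/26056)²·(1−1952/18683)·93930/1952 = 22.155295
  → Var(ȳ_str) = 135.15384.
Var(ȳ_srs) = (1 − 2547/26056)·268800/2547 = 95.219683.
deff = 135.15384 / 95.219683 = 1.4194.

1.4194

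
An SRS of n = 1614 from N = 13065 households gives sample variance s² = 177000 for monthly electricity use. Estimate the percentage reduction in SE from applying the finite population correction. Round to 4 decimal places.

f = n/N = 1614/13065 = 0.12353617.
SE_no-fpc = √(s²/n) = 10.472126; SE_fpc = √((1−f)s²/n) = 9.8039676.
Ratio = √(1−f) = 0.93619647. Reduction = 100·(1 − 0.93619647) = 6.3804%.

6.3804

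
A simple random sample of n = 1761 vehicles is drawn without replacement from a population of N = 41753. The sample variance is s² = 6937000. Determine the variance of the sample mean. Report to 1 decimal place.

Under SRS without replacement, Var(ȳ) = (1 − f)·s²/n with f = n/N = 1761/41753 = 0.04217661.
Var(ȳ) = (1 − 0.04217661)·6937000/1761 = 0.95782339·3939.2391 = 3773.0953.

3773.1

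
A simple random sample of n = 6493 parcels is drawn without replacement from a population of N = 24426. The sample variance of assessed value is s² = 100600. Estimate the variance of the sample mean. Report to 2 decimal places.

Under SRS without replacement, Var(ȳ) = (1 − f)·s²/n with f = n/N = 6493/24426 = 0.26582330.
Var(ȳ) = (1 − 0.26582330)·100600/6493 = 0.73417670·15.493609 = 11.375046.

11.38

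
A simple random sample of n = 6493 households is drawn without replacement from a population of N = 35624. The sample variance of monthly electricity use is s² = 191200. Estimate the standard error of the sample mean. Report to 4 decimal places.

4.9071

Under SRS without replacement, Var(ȳ) = (1 − f)·s²/n with f = n/N = 6493/35624 = 0.18226477.
Var(ȳ) = (1 − 0.18226477)·191200/6493 = 0.81773523·29.447097 = 24.079929.
SE(ȳ) = √(24.079929) = 4.9071.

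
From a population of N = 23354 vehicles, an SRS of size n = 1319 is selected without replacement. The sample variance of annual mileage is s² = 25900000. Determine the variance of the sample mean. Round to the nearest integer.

18527

Under SRS without replacement, Var(ȳ) = (1 − f)·s²/n with f = n/N = 1319/23354 = 0.05647855.
Var(ȳ) = (1 − 0.05647855)·25900000/1319 = 0.94352145·19636.088 = 18527.07.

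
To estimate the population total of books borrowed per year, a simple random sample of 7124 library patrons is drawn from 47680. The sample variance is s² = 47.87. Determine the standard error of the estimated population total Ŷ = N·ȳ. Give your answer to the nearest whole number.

Var(Ŷ) = N²·Var(ȳ) = N²·(1 − n/N)·s²/n.
f = 7124/47680 = 0.14941275; Var(ȳ) = 0.85058725·47.87/7124 = 0.0057155547.
Var(Ŷ) = 47680² · 0.0057155547 = 1.2993641 × 10^7.
SE(Ŷ) = √(1.2993641 × 10^7) = 3605.

3605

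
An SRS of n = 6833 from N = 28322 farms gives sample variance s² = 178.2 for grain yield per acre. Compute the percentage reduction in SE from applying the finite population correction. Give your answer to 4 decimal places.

12.8944

f = n/N = 6833/28322 = 0.24126121.
SE_no-fpc = √(s²/n) = 0.16149093; SE_fpc = √((1−f)s²/n) = 0.14066767.
Ratio = √(1−f) = 0.87105613. Reduction = 100·(1 − 0.87105613) = 12.8944%.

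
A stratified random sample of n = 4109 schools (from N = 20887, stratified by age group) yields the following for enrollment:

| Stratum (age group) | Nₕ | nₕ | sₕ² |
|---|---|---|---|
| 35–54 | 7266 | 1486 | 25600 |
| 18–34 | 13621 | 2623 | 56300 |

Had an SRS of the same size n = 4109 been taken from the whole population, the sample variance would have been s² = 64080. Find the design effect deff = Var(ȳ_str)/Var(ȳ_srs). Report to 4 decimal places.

Var(ȳ_str) = Σ Wₕ²(1−fₕ)sₕ²/nₕ with Wₕ = Nₕ/20887:
  35–54: (7266/20887)²·(1−1486/7266)·25600/1486 = 1.6584113
  18–34: (13621/20887)²·(1−2623/13621)·56300/2623 = 7.3702239
  → Var(ȳ_str) = 9.0286352.
Var(ȳ_srs) = (1 − 4109/20887)·64080/4109 = 12.527098.
deff = 9.0286352 / 12.527098 = 0.7207.

0.7207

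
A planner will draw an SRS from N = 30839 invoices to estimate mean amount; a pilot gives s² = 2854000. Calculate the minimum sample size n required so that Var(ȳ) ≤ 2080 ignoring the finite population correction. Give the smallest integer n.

1373

Without fpc, n₀ = s²/D = 2854000/2080 = 1372.1154.
Rounding up, n = 1373.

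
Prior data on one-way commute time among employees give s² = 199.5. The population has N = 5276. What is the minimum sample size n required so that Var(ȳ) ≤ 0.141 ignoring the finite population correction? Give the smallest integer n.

1415

Without fpc, n₀ = s²/D = 199.5/0.141 = 1414.8936.
Rounding up, n = 1415.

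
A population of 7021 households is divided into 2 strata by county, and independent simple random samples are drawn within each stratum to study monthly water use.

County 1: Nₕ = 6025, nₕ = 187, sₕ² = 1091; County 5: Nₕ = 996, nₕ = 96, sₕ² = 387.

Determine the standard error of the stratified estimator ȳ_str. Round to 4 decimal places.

Var(ȳ_str) = Σₕ Wₕ²(1 − fₕ)sₕ²/nₕ with Wₕ = Nₕ/N, N = 7021.
County 1: Wₕ = 0.85813987; term = 0.85813987²·(1 − 0.03103734)·1091/187 = 4.1629993.
County 5: Wₕ = 0.14186013; term = 0.14186013²·(1 − 0.09638554)·387/96 = 0.073306694.
Sum = 4.236306.
SE = √(4.236306) = 2.0582.

2.0582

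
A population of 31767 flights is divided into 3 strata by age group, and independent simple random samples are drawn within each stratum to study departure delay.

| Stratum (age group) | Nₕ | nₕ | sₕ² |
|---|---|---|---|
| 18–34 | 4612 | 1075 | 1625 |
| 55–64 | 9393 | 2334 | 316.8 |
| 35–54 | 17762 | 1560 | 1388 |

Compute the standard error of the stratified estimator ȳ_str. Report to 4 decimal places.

Var(ȳ_str) = Σₕ Wₕ²(1 − fₕ)sₕ²/nₕ with Wₕ = Nₕ/N, N = 31767.
18–34: Wₕ = 0.14518211; term = 0.14518211²·(1 − 0.23308760)·1625/1075 = 0.024435254.
55–64: Wₕ = 0.29568420; term = 0.29568420²·(1 − 0.24848291)·316.8/2334 = 0.0089182454.
35–54: Wₕ = 0.55913369; term = 0.55913369²·(1 − 0.08782795)·1388/1560 = 0.25373066.
Sum = 0.28708416.
SE = √(0.28708416) = 0.5358.

0.5358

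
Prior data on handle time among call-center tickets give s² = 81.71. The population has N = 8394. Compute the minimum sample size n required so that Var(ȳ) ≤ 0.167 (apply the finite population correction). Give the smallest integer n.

Without fpc, n₀ = s²/D = 81.71/0.167 = 489.2814.
With fpc, (1 − n/N)·s²/n ≤ D requires n ≥ n₀/(1 + n₀/N) = 489.2814/(1 + 489.2814/8394) = 462.3323.
Rounding up, n = 463.

463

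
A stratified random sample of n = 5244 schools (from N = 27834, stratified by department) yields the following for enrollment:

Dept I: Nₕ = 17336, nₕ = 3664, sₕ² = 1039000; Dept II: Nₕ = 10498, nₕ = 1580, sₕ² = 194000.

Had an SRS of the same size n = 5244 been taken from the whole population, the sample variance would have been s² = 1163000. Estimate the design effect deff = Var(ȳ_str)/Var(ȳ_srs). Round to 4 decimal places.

Var(ȳ_str) = Σ Wₕ²(1−fₕ)sₕ²/nₕ with Wₕ = Nₕ/27834:
  Dept I: (17336/27834)²·(1−3664/17336)·1039000/3664 = 86.754055
  Dept II: (10498/27834)²·(1−1580/10498)·194000/1580 = 14.837729
  → Var(ȳ_str) = 101.59178.
Var(ȳ_srs) = (1 − 5244/27834)·1163000/5244 = 179.99384.
deff = 101.59178 / 179.99384 = 0.5644.

0.5644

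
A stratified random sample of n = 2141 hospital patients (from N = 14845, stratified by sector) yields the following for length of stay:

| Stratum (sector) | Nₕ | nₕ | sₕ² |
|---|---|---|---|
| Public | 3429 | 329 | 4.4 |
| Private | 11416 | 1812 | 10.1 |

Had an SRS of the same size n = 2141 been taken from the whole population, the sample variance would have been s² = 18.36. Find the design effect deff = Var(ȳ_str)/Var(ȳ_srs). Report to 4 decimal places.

Var(ȳ_str) = Σ Wₕ²(1−fₕ)sₕ²/nₕ with Wₕ = Nₕ/14845:
  Public: (3429/14845)²·(1−329/3429)·4.4/329 = 6.4509779 × 10^-4
  Private: (11416/14845)²·(1−1812/11416)·10.1/1812 = 0.0027731214
  → Var(ȳ_str) = 0.0034182192.
Var(ȳ_srs) = (1 − 2141/14845)·18.36/2141 = 0.007338652.
deff = 0.0034182192 / 0.007338652 = 0.4658.

0.4658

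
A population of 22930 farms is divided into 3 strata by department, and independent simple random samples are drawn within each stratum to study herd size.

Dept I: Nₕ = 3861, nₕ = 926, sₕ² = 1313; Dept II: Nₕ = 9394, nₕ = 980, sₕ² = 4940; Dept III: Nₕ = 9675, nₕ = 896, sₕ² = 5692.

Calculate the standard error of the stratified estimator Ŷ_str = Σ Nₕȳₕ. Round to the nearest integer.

30888

Var(Ŷ_str) = Σₕ Nₕ²(1 − fₕ)sₕ²/nₕ.
Dept I: 3861²·(1 − 926/3861)·1313/926 = 1.6067993 × 10^7.
Dept II: 9394²·(1 − 980/9394)·4940/980 = 3.9843175 × 10^8.
Dept III: 9675²·(1 − 896/9675)·5692/896 = 5.3957635 × 10^8.
Sum = 9.5407609 × 10^8.
SE = √(9.5407609 × 10^8) = 30888.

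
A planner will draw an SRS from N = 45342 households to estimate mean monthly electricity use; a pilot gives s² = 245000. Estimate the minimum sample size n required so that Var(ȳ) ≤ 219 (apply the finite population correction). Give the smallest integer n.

Without fpc, n₀ = s²/D = 245000/219 = 1118.7215.
With fpc, (1 − n/N)·s²/n ≤ D requires n ≥ n₀/(1 + n₀/N) = 1118.7215/(1 + 1118.7215/45342) = 1091.7840.
Rounding up, n = 1092.

1092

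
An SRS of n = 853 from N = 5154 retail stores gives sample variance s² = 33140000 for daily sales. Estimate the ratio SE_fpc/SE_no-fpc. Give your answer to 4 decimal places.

f = n/N = 853/5154 = 0.16550252.
SE_no-fpc = √(s²/n) = 197.10686; SE_fpc = √((1−f)s²/n) = 180.05876.
Ratio = √(1−f) = 0.91350833.

0.9135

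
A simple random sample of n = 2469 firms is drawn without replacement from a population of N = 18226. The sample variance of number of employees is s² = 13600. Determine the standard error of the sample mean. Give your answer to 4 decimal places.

2.1822

Under SRS without replacement, Var(ȳ) = (1 − f)·s²/n with f = n/N = 2469/18226 = 0.13546582.
Var(ȳ) = (1 − 0.13546582)·13600/2469 = 0.86453418·5.508303 = 4.7621162.
SE(ȳ) = √(4.7621162) = 2.1822.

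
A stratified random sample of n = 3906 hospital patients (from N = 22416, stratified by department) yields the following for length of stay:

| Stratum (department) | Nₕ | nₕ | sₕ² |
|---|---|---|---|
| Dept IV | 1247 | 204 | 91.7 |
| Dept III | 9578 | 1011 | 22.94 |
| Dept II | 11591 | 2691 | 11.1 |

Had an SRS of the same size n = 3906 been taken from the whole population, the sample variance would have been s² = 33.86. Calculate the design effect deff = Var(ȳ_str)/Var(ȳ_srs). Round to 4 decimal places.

0.7985

Var(ȳ_str) = Σ Wₕ²(1−fₕ)sₕ²/nₕ with Wₕ = Nₕ/22416:
  Dept IV: (1247/22416)²·(1−204/1247)·91.7/204 = 0.0011635196
  Dept III: (9578/22416)²·(1−1011/9578)·22.94/1011 = 0.0037053533
  Dept II: (11591/22416)²·(1−2691/11591)·11.1/2691 = 8.4684506 × 10^-4
  → Var(ȳ_str) = 0.005715718.
Var(ȳ_srs) = (1 − 3906/22416)·33.86/3906 = 0.0071581866.
deff = 0.005715718 / 0.0071581866 = 0.7985.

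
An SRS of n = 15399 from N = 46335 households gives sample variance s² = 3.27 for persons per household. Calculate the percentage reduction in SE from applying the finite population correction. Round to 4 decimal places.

f = n/N = 15399/46335 = 0.33234056.
SE_no-fpc = √(s²/n) = 0.014572284; SE_fpc = √((1−f)s²/n) = 0.011907076.
Ratio = √(1−f) = 0.81710430. Reduction = 100·(1 − 0.81710430) = 18.2896%.

18.2896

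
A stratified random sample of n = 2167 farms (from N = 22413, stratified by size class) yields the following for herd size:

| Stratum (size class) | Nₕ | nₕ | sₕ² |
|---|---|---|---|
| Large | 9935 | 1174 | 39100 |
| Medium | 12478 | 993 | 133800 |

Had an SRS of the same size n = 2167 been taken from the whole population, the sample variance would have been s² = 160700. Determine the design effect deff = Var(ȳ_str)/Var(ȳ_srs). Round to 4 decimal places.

0.6600

Var(ȳ_str) = Σ Wₕ²(1−fₕ)sₕ²/nₕ with Wₕ = Nₕ/22413:
  Large: (9935/22413)²·(1−1174/9935)·39100/1174 = 5.770723
  Medium: (12478/22413)²·(1−993/12478)·133800/993 = 38.439954
  → Var(ȳ_str) = 44.210677.
Var(ȳ_srs) = (1 − 2167/22413)·160700/2167 = 66.987876.
deff = 44.210677 / 66.987876 = 0.6600.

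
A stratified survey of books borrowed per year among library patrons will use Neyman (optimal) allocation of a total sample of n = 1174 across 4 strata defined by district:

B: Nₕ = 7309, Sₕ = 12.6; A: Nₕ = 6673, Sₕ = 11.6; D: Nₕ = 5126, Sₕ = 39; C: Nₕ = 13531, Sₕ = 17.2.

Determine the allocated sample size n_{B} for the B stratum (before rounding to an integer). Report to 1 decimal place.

179.6

Neyman allocation: nₕ = n·NₕSₕ / Σⱼ NⱼSⱼ.
Σ NⱼSⱼ = 7309·12.6 + 6673·11.6 + 5126·39 + 13531·17.2 = 602147.4.
n_{B} = 1174·7309·12.6 / 602147.4 = 179.6.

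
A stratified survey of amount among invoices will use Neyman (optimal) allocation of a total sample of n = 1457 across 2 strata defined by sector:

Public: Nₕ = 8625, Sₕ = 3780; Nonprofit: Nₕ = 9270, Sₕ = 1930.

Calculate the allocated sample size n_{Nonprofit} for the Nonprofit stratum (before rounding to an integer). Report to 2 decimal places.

516.25

Neyman allocation: nₕ = n·NₕSₕ / Σⱼ NⱼSⱼ.
Σ NⱼSⱼ = 8625·3780 + 9270·1930 = 5.04936 × 10^7.
n_{Nonprofit} = 1457·9270·1930 / (5.04936 × 10^7) = 516.25.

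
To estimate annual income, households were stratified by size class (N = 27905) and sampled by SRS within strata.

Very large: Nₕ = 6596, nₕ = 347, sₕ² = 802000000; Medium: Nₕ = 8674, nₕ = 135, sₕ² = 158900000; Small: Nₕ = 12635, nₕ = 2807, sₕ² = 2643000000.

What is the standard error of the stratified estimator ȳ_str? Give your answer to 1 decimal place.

Var(ȳ_str) = Σₕ Wₕ²(1 − fₕ)sₕ²/nₕ with Wₕ = Nₕ/N, N = 27905.
Very large: Wₕ = 0.23637341; term = 0.23637341²·(1 − 0.05260764)·802000000/347 = 122341.
Medium: Wₕ = 0.31084035; term = 0.31084035²·(1 − 0.01556375)·158900000/135 = 111957.32.
Small: Wₕ = 0.45278624; term = 0.45278624²·(1 − 0.22216066)·2643000000/2807 = 150151.99.
Sum = 384450.31.
SE = √(384450.31) = 620.0.

620.0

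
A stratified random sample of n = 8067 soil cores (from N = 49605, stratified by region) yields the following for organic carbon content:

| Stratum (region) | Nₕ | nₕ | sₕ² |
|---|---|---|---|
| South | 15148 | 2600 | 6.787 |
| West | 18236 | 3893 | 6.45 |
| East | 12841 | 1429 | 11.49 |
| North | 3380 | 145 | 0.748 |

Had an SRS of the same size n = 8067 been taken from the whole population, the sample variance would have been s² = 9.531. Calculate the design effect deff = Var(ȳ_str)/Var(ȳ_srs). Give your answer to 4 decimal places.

0.8890

Var(ȳ_str) = Σ Wₕ²(1−fₕ)sₕ²/nₕ with Wₕ = Nₕ/49605:
  South: (15148/49605)²·(1−2600/15148)·6.787/2600 = 2.0164312 × 10^-4
  West: (18236/49605)²·(1−3893/18236)·6.45/3893 = 1.7611404 × 10^-4
  East: (12841/49605)²·(1−1429/12841)·11.49/1429 = 4.788478 × 10^-4
  North: (3380/49605)²·(1−145/3380)·0.748/145 = 2.2923117 × 10^-5
  → Var(ȳ_str) = 8.7952808 × 10^-4.
Var(ȳ_srs) = (1 − 8067/49605)·9.531/8067 = 9.8934221 × 10^-4.
deff = (8.7952808 × 10^-4) / (9.8934221 × 10^-4) = 0.8890.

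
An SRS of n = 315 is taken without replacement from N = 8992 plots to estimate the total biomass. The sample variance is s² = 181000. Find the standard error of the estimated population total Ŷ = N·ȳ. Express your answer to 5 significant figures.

211740

Var(Ŷ) = N²·Var(ȳ) = N²·(1 − n/N)·s²/n.
f = 315/8992 = 0.03503114; Var(ȳ) = 0.96496886·181000/315 = 554.47417.
Var(Ŷ) = 8992² · 554.47417 = 4.4832599 × 10^10.
SE(Ŷ) = √(4.4832599 × 10^10) = 211740.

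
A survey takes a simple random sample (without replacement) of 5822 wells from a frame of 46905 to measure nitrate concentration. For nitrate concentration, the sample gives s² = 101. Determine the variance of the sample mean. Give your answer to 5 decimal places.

Under SRS without replacement, Var(ȳ) = (1 − f)·s²/n with f = n/N = 5822/46905 = 0.12412323.
Var(ȳ) = (1 − 0.12412323)·101/5822 = 0.87587677·0.01734799 = 0.015194702.

0.01519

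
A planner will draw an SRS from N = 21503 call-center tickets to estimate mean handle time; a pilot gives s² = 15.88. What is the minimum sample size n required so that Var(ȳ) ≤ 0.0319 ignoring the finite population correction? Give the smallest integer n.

Without fpc, n₀ = s²/D = 15.88/0.0319 = 497.8056.
Rounding up, n = 498.

498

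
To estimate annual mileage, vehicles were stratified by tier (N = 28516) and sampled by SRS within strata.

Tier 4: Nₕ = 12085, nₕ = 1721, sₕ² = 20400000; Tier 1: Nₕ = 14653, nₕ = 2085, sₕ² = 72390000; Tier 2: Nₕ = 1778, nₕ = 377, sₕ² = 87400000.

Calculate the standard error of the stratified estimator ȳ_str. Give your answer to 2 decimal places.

101.98

Var(ȳ_str) = Σₕ Wₕ²(1 − fₕ)sₕ²/nₕ with Wₕ = Nₕ/N, N = 28516.
Tier 4: Wₕ = 0.42379717; term = 0.42379717²·(1 − 0.14240794)·20400000/1721 = 1825.7703.
Tier 1: Wₕ = 0.51385187; term = 0.51385187²·(1 − 0.14229168)·72390000/2085 = 7862.9955.
Tier 2: Wₕ = 0.06235096; term = 0.06235096²·(1 − 0.21203600)·87400000/377 = 710.17072.
Sum = 10398.937.
SE = √(10398.937) = 101.98.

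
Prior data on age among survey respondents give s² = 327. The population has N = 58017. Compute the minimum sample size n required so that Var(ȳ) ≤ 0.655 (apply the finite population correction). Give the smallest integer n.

495

Without fpc, n₀ = s²/D = 327/0.655 = 499.2366.
With fpc, (1 − n/N)·s²/n ≤ D requires n ≥ n₀/(1 + n₀/N) = 499.2366/(1 + 499.2366/58017) = 494.9773.
Rounding up, n = 495.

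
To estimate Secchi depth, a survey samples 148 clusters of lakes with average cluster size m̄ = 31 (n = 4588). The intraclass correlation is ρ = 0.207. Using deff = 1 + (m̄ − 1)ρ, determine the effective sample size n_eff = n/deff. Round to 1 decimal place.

deff = 1 + (31 − 1)·0.207 = 1 + 6.21 = 7.21.
n_eff = 4588 / 7.21 = 636.3.

636.3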